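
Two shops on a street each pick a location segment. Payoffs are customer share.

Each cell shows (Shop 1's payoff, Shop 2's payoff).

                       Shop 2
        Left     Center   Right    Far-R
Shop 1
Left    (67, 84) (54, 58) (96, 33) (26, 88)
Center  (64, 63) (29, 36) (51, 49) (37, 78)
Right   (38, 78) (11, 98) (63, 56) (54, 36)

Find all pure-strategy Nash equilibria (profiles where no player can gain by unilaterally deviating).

Shop 1 against Left: payoffs 67, 64, 38 → best response Left.
Shop 1 against Center: payoffs 54, 29, 11 → best response Left.
Shop 1 against Right: payoffs 96, 51, 63 → best response Left.
Shop 1 against Far-R: payoffs 26, 37, 54 → best response Right.
Shop 2 against Left: payoffs 84, 58, 33, 88 → best response Far-R.
Shop 2 against Center: payoffs 63, 36, 49, 78 → best response Far-R.
Shop 2 against Right: payoffs 78, 98, 56, 36 → best response Center.
No profile is a mutual best response for all players.

There is no pure-strategy Nash equilibrium.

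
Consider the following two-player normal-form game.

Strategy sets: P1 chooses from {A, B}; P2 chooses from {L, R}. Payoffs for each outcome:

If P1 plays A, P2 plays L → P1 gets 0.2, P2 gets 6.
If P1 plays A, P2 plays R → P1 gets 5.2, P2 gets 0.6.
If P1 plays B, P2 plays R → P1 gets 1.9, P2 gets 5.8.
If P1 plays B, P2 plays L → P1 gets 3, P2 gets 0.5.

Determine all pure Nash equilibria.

none

For each strategy profile, look for a profitable unilateral deviation.
(A, L): P1 can switch to B (0.2 → 3). Not NE.
(A, R): P2 can switch to L (0.6 → 6). Not NE.
(B, L): P2 can switch to R (0.5 → 5.8). Not NE.
(B, R): P1 can switch to A (1.9 → 5.2). Not NE.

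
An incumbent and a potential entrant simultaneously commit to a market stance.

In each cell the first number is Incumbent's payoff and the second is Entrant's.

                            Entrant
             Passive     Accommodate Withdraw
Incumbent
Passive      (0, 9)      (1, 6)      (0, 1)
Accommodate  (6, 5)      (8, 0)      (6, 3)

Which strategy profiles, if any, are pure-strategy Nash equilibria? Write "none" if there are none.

Incumbent against Passive: payoffs 0, 6 → best response Accommodate.
Incumbent against Accommodate: payoffs 1, 8 → best response Accommodate.
Incumbent against Withdraw: payoffs 0, 6 → best response Accommodate.
Entrant against Passive: payoffs 9, 6, 1 → best response Passive.
Entrant against Accommodate: payoffs 5, 0, 3 → best response Passive.
Mutual best responses: (Accommodate, Passive).

(Accommodate, Passive)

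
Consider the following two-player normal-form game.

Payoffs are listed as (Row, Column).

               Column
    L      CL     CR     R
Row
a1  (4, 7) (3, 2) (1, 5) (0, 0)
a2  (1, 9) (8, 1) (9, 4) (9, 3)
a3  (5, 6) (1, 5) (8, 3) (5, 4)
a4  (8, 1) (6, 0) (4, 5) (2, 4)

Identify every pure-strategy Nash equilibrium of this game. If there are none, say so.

Row against L: payoffs 4, 1, 5, 8 → best response a4.
Row against CL: payoffs 3, 8, 1, 6 → best response a2.
Row against CR: payoffs 1, 9, 8, 4 → best response a2.
Row against R: payoffs 0, 9, 5, 2 → best response a2.
Column against a1: payoffs 7, 2, 5, 0 → best response L.
Column against a2: payoffs 9, 1, 4, 3 → best response L.
Column against a3: payoffs 6, 5, 3, 4 → best response L.
Column against a4: payoffs 1, 0, 5, 4 → best response CR.
No profile is a mutual best response for all players.

No pure-strategy Nash equilibrium.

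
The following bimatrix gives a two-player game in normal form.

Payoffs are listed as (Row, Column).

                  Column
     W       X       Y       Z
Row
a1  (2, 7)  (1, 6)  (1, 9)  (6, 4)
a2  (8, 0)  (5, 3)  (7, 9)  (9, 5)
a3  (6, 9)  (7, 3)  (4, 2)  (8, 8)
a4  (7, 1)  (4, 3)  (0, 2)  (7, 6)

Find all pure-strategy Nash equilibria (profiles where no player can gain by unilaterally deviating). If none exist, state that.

Pure NE: (a2, Y)

Mark each player's best response to every combination of opponents' strategies; a profile where every player is best-responding is a pure Nash equilibrium.
Row against W: payoffs 2, 8, 6, 7 → best response a2.
Row against X: payoffs 1, 5, 7, 4 → best response a3.
Row against Y: payoffs 1, 7, 4, 0 → best response a2.
Row against Z: payoffs 6, 9, 8, 7 → best response a2.
Column against a1: payoffs 7, 6, 9, 4 → best response Y.
Column against a2: payoffs 0, 3, 9, 5 → best response Y.
Column against a3: payoffs 9, 3, 2, 8 → best response W.
Column against a4: payoffs 1, 3, 2, 6 → best response Z.
Mutual best responses: (a2, Y).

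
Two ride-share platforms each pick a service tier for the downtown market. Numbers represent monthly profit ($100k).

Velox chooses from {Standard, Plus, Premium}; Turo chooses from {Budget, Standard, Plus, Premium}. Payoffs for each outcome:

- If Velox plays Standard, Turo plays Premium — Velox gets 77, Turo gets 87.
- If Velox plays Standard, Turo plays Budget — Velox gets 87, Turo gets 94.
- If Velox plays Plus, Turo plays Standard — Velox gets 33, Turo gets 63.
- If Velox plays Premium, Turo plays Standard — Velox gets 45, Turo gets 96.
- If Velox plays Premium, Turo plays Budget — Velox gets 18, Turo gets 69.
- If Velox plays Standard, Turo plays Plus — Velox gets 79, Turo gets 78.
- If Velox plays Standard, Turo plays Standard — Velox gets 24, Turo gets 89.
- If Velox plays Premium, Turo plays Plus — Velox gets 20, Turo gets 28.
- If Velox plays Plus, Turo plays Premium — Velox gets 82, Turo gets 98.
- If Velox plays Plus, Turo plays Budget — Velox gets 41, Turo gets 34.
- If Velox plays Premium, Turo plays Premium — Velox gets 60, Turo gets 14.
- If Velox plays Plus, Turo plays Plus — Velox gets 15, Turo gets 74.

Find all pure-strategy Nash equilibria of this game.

(Standard, Budget), (Plus, Premium), (Premium, Standard)

Velox against Budget: payoffs 87, 41, 18 → best response Standard.
Velox against Standard: payoffs 24, 33, 45 → best response Premium.
Velox against Plus: payoffs 79, 15, 20 → best response Standard.
Velox against Premium: payoffs 77, 82, 60 → best response Plus.
Turo against Standard: payoffs 94, 89, 78, 87 → best response Budget.
Turo against Plus: payoffs 34, 63, 74, 98 → best response Premium.
Turo against Premium: payoffs 69, 96, 28, 14 → best response Standard.
Mutual best responses: (Standard, Budget); (Plus, Premium); (Premium, Standard).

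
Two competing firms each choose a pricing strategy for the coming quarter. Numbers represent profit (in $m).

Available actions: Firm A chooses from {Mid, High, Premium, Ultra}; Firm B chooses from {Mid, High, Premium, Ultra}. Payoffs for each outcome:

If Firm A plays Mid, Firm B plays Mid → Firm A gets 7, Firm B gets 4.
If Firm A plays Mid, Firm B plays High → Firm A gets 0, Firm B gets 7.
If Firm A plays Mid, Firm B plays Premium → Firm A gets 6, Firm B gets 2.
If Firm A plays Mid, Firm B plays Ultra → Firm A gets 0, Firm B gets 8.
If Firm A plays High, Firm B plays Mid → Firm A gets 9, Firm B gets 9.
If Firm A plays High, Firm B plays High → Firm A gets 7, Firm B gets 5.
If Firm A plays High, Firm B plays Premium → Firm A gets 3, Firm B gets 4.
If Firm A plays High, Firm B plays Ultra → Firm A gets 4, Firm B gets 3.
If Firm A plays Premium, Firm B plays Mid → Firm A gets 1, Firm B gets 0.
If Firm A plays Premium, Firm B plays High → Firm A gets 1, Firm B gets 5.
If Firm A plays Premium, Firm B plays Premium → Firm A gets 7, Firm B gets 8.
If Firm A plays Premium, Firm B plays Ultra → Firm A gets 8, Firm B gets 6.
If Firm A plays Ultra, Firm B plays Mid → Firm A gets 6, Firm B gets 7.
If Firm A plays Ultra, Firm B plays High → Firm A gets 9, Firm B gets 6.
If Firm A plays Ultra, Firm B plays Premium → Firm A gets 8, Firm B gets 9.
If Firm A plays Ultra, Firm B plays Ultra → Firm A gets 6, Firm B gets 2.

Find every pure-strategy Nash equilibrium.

For each player, find the best response to each opponent profile; mutual best responses are the pure NE.
Firm A against Mid: payoffs 7, 9, 1, 6 → best response High.
Firm A against High: payoffs 0, 7, 1, 9 → best response Ultra.
Firm A against Premium: payoffs 6, 3, 7, 8 → best response Ultra.
Firm A against Ultra: payoffs 0, 4, 8, 6 → best response Premium.
Firm B against Mid: payoffs 4, 7, 2, 8 → best response Ultra.
Firm B against High: payoffs 9, 5, 4, 3 → best response Mid.
Firm B against Premium: payoffs 0, 5, 8, 6 → best response Premium.
Firm B against Ultra: payoffs 7, 6, 9, 2 → best response Premium.
Mutual best responses: (High, Mid); (Ultra, Premium).

(High, Mid), (Ultra, Premium)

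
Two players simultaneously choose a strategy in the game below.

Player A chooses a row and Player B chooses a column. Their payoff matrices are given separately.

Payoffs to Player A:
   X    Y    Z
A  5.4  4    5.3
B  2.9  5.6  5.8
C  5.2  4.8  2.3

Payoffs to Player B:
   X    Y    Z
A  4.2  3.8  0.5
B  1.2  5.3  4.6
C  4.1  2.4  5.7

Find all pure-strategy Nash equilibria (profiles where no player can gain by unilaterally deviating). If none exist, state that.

Pure-strategy Nash equilibria: (A, X), (B, Y)

Player A against X: payoffs 5.4, 2.9, 5.2 → best response A.
Player A against Y: payoffs 4, 5.6, 4.8 → best response B.
Player A against Z: payoffs 5.3, 5.8, 2.3 → best response B.
Player B against A: payoffs 4.2, 3.8, 0.5 → best response X.
Player B against B: payoffs 1.2, 5.3, 4.6 → best response Y.
Player B against C: payoffs 4.1, 2.4, 5.7 → best response Z.
Mutual best responses: (A, X); (B, Y).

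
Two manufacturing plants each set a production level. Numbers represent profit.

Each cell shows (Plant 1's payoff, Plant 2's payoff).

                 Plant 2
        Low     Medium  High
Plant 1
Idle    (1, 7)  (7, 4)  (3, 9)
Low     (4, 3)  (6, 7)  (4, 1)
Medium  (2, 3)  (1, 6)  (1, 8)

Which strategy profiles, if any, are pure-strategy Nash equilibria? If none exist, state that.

No pure-strategy Nash equilibrium.

(Idle, Low): Plant 1 can switch to Low (1 → 4). Not NE.
(Idle, Medium): Plant 2 can switch to Low (4 → 7). Not NE.
(Idle, High): Plant 1 can switch to Low (3 → 4). Not NE.
(Low, Low): Plant 2 can switch to Medium (3 → 7). Not NE.
(Low, Medium): Plant 1 can switch to Idle (6 → 7). Not NE.
(Low, High): Plant 2 can switch to Low (1 → 3). Not NE.
(Medium, Low): Plant 1 can switch to Low (2 → 4). Not NE.
(Medium, Medium): Plant 1 can switch to Idle (1 → 7). Not NE.
(The remaining 1 profile has a profitable deviation by the same check.)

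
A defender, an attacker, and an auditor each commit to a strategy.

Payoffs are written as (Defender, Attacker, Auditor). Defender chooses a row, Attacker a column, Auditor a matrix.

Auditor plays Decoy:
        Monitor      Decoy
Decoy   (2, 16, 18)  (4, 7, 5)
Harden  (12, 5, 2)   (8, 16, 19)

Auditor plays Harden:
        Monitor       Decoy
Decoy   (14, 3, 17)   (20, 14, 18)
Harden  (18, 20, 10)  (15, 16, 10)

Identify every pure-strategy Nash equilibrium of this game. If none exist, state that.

Defender against (Monitor, Decoy): payoffs 2, 12 → best response Harden.
Defender against (Monitor, Harden): payoffs 14, 18 → best response Harden.
Defender against (Decoy, Decoy): payoffs 4, 8 → best response Harden.
Defender against (Decoy, Harden): payoffs 20, 15 → best response Decoy.
Attacker against (Decoy, Decoy): payoffs 16, 7 → best response Monitor.
Attacker against (Decoy, Harden): payoffs 3, 14 → best response Decoy.
Attacker against (Harden, Decoy): payoffs 5, 16 → best response Decoy.
Attacker against (Harden, Harden): payoffs 20, 16 → best response Monitor.
Auditor against (Decoy, Monitor): payoffs 18, 17 → best response Decoy.
Auditor against (Decoy, Decoy): payoffs 5, 18 → best response Harden.
Auditor against (Harden, Monitor): payoffs 2, 10 → best response Harden.
Auditor against (Harden, Decoy): payoffs 19, 10 → best response Decoy.
Mutual best responses: (Decoy, Decoy, Harden); (Harden, Monitor, Harden); (Harden, Decoy, Decoy).

Pure-strategy Nash equilibria: (Decoy, Decoy, Harden); (Harden, Monitor, Harden); (Harden, Decoy, Decoy)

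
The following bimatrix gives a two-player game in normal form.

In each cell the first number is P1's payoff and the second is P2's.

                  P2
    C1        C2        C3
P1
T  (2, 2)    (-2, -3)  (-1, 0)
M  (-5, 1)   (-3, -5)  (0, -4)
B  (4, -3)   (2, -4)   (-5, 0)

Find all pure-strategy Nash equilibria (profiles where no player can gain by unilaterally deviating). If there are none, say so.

There is no pure-strategy Nash equilibrium.

P1 against C1: payoffs 2, -5, 4 → best response B.
P1 against C2: payoffs -2, -3, 2 → best response B.
P1 against C3: payoffs -1, 0, -5 → best response M.
P2 against T: payoffs 2, -3, 0 → best response C1.
P2 against M: payoffs 1, -5, -4 → best response C1.
P2 against B: payoffs -3, -4, 0 → best response C3.
No profile is a mutual best response for all players.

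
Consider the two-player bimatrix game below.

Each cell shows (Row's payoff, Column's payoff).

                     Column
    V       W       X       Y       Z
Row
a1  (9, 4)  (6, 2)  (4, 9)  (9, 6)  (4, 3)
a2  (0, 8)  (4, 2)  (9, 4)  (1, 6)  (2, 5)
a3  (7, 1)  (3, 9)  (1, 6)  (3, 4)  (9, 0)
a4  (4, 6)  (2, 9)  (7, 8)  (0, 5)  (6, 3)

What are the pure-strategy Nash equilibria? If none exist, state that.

Row against V: payoffs 9, 0, 7, 4 → best response a1.
Row against W: payoffs 6, 4, 3, 2 → best response a1.
Row against X: payoffs 4, 9, 1, 7 → best response a2.
Row against Y: payoffs 9, 1, 3, 0 → best response a1.
Row against Z: payoffs 4, 2, 9, 6 → best response a3.
Column against a1: payoffs 4, 2, 9, 6, 3 → best response X.
Column against a2: payoffs 8, 2, 4, 6, 5 → best response V.
Column against a3: payoffs 1, 9, 6, 4, 0 → best response W.
Column against a4: payoffs 6, 9, 8, 5, 3 → best response W.
No profile is a mutual best response for all players.

There is no pure-strategy Nash equilibrium.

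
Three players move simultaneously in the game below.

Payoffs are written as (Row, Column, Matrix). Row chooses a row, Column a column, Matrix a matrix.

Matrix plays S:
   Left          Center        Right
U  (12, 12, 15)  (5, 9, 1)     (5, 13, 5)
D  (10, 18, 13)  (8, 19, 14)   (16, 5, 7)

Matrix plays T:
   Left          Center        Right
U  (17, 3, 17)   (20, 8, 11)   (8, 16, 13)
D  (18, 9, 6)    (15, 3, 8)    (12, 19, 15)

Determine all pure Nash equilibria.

Row against (Left, S): payoffs 12, 10 → best response U.
Row against (Left, T): payoffs 17, 18 → best response D.
Row against (Center, S): payoffs 5, 8 → best response D.
Row against (Center, T): payoffs 20, 15 → best response U.
Row against (Right, S): payoffs 5, 16 → best response D.
Row against (Right, T): payoffs 8, 12 → best response D.
Column against (U, S): payoffs 12, 9, 13 → best response Right.
Column against (U, T): payoffs 3, 8, 16 → best response Right.
Column against (D, S): payoffs 18, 19, 5 → best response Center.
Column against (D, T): payoffs 9, 3, 19 → best response Right.
Matrix against (U, Left): payoffs 15, 17 → best response T.
Matrix against (U, Center): payoffs 1, 11 → best response T.
Matrix against (U, Right): payoffs 5, 13 → best response T.
Matrix against (D, Left): payoffs 13, 6 → best response S.
Matrix against (D, Center): payoffs 14, 8 → best response S.
Matrix against (D, Right): payoffs 7, 15 → best response T.
Mutual best responses: (D, Center, S); (D, Right, T).

(D, Center, S); (D, Right, T)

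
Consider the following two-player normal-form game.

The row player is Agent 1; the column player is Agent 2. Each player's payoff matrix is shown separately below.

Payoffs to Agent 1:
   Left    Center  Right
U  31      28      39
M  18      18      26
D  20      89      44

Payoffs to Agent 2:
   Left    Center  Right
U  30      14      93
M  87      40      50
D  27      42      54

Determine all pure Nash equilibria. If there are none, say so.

(U, Left): Agent 2 can switch to Right (30 → 93). Not NE.
(U, Center): Agent 1 can switch to D (28 → 89). Not NE.
(U, Right): Agent 1 can switch to D (39 → 44). Not NE.
(M, Left): Agent 1 can switch to U (18 → 31). Not NE.
(M, Center): Agent 1 can switch to U (18 → 28). Not NE.
(M, Right): Agent 1 can switch to U (26 → 39). Not NE.
(D, Left): Agent 1 can switch to U (20 → 31). Not NE.
(D, Center): Agent 2 can switch to Right (42 → 54). Not NE.
(D, Right): Agent 1 gets 44, best alternative 39; Agent 2 gets 54, best alternative 42. No profitable deviation — NE.

(D, Right)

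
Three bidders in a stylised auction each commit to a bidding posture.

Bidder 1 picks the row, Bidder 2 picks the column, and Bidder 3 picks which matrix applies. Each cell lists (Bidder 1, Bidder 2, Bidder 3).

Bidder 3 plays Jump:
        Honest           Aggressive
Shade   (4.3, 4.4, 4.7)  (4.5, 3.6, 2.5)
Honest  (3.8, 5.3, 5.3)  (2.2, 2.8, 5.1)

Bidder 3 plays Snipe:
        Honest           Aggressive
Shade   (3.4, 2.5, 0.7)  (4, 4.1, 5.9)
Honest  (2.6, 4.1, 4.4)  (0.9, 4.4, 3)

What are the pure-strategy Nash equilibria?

The pure Nash equilibria are (Shade, Honest, Jump); (Shade, Aggressive, Snipe).

(Shade, Honest, Jump): Bidder 1 gets 4.3, best alternative 3.8; Bidder 2 gets 4.4, best alternative 3.6; Bidder 3 gets 4.7, best alternative 0.7. No profitable deviation — NE.
(Shade, Honest, Snipe): Bidder 2 can switch to Aggressive (2.5 → 4.1). Not NE.
(Shade, Aggressive, Jump): Bidder 2 can switch to Honest (3.6 → 4.4). Not NE.
(Shade, Aggressive, Snipe): Bidder 1 gets 4, best alternative 0.9; Bidder 2 gets 4.1, best alternative 2.5; Bidder 3 gets 5.9, best alternative 2.5. No profitable deviation — NE.
(Honest, Honest, Jump): Bidder 1 can switch to Shade (3.8 → 4.3). Not NE.
(Honest, Honest, Snipe): Bidder 1 can switch to Shade (2.6 → 3.4). Not NE.
(Honest, Aggressive, Jump): Bidder 1 can switch to Shade (2.2 → 4.5). Not NE.
(Honest, Aggressive, Snipe): Bidder 1 can switch to Shade (0.9 → 4). Not NE.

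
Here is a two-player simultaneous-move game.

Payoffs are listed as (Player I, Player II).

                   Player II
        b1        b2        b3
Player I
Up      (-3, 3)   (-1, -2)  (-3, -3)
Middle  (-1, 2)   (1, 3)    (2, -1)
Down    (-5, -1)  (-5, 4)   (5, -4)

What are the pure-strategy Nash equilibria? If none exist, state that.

The unique pure-strategy Nash equilibrium is (Middle, b2).

(Up, b1): Player I can switch to Middle (-3 → -1). Not NE.
(Up, b2): Player I can switch to Middle (-1 → 1). Not NE.
(Up, b3): Player I can switch to Middle (-3 → 2). Not NE.
(Middle, b1): Player II can switch to b2 (2 → 3). Not NE.
(Middle, b2): Player I gets 1, best alternative -1; Player II gets 3, best alternative 2. No profitable deviation — NE.
(Middle, b3): Player I can switch to Down (2 → 5). Not NE.
(Down, b1): Player I can switch to Up (-5 → -3). Not NE.
(Down, b2): Player I can switch to Up (-5 → -1). Not NE.
(Down, b3): Player II can switch to b1 (-4 → -1). Not NE.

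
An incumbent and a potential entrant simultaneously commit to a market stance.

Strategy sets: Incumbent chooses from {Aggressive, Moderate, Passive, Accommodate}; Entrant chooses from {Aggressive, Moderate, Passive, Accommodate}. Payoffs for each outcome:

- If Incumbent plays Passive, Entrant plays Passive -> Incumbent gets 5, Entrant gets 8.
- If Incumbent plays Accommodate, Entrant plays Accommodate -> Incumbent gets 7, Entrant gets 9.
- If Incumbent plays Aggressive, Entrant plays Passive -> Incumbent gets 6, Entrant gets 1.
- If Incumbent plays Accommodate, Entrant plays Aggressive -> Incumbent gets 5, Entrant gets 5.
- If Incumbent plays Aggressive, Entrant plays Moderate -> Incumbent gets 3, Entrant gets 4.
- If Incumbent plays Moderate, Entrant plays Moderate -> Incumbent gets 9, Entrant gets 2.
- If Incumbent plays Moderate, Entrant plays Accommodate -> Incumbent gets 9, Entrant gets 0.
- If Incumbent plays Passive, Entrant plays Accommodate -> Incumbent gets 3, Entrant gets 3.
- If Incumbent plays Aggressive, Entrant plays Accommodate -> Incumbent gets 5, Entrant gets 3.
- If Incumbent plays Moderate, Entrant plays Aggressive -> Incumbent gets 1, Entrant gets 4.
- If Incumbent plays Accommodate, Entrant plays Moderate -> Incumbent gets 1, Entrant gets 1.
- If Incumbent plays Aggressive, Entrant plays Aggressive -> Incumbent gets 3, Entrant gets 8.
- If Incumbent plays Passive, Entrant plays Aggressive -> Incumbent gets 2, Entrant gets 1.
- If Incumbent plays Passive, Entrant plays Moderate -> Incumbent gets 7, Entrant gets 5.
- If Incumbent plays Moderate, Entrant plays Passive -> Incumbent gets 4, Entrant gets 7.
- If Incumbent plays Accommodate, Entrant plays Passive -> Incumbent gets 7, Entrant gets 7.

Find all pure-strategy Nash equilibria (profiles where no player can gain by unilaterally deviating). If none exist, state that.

Incumbent against Aggressive: payoffs 3, 1, 2, 5 → best response Accommodate.
Incumbent against Moderate: payoffs 3, 9, 7, 1 → best response Moderate.
Incumbent against Passive: payoffs 6, 4, 5, 7 → best response Accommodate.
Incumbent against Accommodate: payoffs 5, 9, 3, 7 → best response Moderate.
Entrant against Aggressive: payoffs 8, 4, 1, 3 → best response Aggressive.
Entrant against Moderate: payoffs 4, 2, 7, 0 → best response Passive.
Entrant against Passive: payoffs 1, 5, 8, 3 → best response Passive.
Entrant against Accommodate: payoffs 5, 1, 7, 9 → best response Accommodate.
No profile is a mutual best response for all players.

This game has no pure Nash equilibrium.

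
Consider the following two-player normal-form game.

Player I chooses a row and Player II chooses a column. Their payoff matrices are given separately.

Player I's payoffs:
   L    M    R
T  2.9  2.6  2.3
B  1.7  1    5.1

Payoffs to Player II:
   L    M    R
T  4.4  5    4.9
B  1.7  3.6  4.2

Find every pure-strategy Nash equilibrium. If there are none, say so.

Player I against L: payoffs 2.9, 1.7 → best response T.
Player I against M: payoffs 2.6, 1 → best response T.
Player I against R: payoffs 2.3, 5.1 → best response B.
Player II against T: payoffs 4.4, 5, 4.9 → best response M.
Player II against B: payoffs 1.7, 3.6, 4.2 → best response R.
Mutual best responses: (T, M); (B, R).

Pure-strategy Nash equilibria: (T, M), (B, R)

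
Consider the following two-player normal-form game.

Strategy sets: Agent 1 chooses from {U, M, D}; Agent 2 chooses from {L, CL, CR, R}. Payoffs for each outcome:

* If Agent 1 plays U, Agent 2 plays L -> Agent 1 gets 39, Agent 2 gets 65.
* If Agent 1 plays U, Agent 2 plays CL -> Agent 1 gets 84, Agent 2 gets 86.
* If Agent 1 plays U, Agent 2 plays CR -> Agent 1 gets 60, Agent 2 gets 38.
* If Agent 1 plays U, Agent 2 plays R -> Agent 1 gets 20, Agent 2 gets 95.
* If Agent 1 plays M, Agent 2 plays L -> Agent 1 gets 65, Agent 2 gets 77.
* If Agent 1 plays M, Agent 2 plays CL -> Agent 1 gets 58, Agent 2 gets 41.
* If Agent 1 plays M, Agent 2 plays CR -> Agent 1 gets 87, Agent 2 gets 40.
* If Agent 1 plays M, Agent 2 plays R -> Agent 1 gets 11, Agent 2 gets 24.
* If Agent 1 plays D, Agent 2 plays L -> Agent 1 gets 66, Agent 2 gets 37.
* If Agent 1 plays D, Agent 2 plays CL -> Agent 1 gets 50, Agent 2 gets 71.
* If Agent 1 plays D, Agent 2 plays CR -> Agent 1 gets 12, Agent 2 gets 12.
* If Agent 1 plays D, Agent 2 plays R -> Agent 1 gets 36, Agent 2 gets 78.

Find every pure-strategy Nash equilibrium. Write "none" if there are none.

(U, L): Agent 1 can switch to M (39 → 65). Not NE.
(U, CL): Agent 2 can switch to R (86 → 95). Not NE.
(U, CR): Agent 1 can switch to M (60 → 87). Not NE.
(U, R): Agent 1 can switch to D (20 → 36). Not NE.
(M, L): Agent 1 can switch to D (65 → 66). Not NE.
(M, CL): Agent 1 can switch to U (58 → 84). Not NE.
(M, CR): Agent 2 can switch to L (40 → 77). Not NE.
(M, R): Agent 1 can switch to U (11 → 20). Not NE.
(D, R): Agent 1 gets 36, best alternative 20; Agent 2 gets 78, best alternative 71. No profitable deviation — NE.
(The remaining 3 profiles each have a profitable deviation by the same check.)

(D, R)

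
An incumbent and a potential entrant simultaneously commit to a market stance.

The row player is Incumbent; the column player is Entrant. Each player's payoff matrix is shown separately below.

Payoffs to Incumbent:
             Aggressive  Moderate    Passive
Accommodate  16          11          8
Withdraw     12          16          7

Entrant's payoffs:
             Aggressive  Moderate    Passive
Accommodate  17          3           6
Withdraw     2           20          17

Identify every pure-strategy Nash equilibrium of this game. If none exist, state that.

(Accommodate, Aggressive); (Withdraw, Moderate)

Incumbent against Aggressive: payoffs 16, 12 → best response Accommodate.
Incumbent against Moderate: payoffs 11, 16 → best response Withdraw.
Incumbent against Passive: payoffs 8, 7 → best response Accommodate.
Entrant against Accommodate: payoffs 17, 3, 6 → best response Aggressive.
Entrant against Withdraw: payoffs 2, 20, 17 → best response Moderate.
Mutual best responses: (Accommodate, Aggressive); (Withdraw, Moderate).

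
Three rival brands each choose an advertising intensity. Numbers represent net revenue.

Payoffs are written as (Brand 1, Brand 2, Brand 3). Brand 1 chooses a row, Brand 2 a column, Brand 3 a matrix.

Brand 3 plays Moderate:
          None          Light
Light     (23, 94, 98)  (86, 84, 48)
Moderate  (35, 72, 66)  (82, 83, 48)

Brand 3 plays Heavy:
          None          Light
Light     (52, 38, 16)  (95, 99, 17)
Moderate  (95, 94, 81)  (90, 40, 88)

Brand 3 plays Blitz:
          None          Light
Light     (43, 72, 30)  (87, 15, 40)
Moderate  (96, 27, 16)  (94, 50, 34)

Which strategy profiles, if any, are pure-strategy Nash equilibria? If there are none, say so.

Mark each player's best response to every combination of opponents' strategies; a profile where every player is best-responding is a pure Nash equilibrium.
Brand 1 against (None, Moderate): payoffs 23, 35 → best response Moderate.
Brand 1 against (None, Heavy): payoffs 52, 95 → best response Moderate.
Brand 1 against (None, Blitz): payoffs 43, 96 → best response Moderate.
Brand 1 against (Light, Moderate): payoffs 86, 82 → best response Light.
Brand 1 against (Light, Heavy): payoffs 95, 90 → best response Light.
Brand 1 against (Light, Blitz): payoffs 87, 94 → best response Moderate.
Brand 2 against (Light, Moderate): payoffs 94, 84 → best response None.
Brand 2 against (Light, Heavy): payoffs 38, 99 → best response Light.
Brand 2 against (Light, Blitz): payoffs 72, 15 → best response None.
Brand 2 against (Moderate, Moderate): payoffs 72, 83 → best response Light.
Brand 2 against (Moderate, Heavy): payoffs 94, 40 → best response None.
Brand 2 against (Moderate, Blitz): payoffs 27, 50 → best response Light.
Brand 3 against (Light, None): payoffs 98, 16, 30 → best response Moderate.
Brand 3 against (Light, Light): payoffs 48, 17, 40 → best response Moderate.
Brand 3 against (Moderate, None): payoffs 66, 81, 16 → best response Heavy.
Brand 3 against (Moderate, Light): payoffs 48, 88, 34 → best response Heavy.
Mutual best responses: (Moderate, None, Heavy).

(Moderate, None, Heavy)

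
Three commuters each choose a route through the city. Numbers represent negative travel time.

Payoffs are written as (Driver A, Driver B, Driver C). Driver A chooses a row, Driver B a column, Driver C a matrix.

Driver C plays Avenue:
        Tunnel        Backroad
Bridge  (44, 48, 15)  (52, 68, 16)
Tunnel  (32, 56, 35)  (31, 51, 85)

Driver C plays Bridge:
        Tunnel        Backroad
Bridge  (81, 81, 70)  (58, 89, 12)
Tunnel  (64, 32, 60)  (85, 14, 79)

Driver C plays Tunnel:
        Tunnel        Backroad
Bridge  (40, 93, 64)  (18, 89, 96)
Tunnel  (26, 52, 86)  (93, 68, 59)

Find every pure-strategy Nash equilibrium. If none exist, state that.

This game has no pure Nash equilibrium.

Mark each player's best response to every combination of opponents' strategies; a profile where every player is best-responding is a pure Nash equilibrium.
Driver A against (Tunnel, Avenue): payoffs 44, 32 → best response Bridge.
Driver A against (Tunnel, Bridge): payoffs 81, 64 → best response Bridge.
Driver A against (Tunnel, Tunnel): payoffs 40, 26 → best response Bridge.
Driver A against (Backroad, Avenue): payoffs 52, 31 → best response Bridge.
Driver A against (Backroad, Bridge): payoffs 58, 85 → best response Tunnel.
Driver A against (Backroad, Tunnel): payoffs 18, 93 → best response Tunnel.
Driver B against (Bridge, Avenue): payoffs 48, 68 → best response Backroad.
Driver B against (Bridge, Bridge): payoffs 81, 89 → best response Backroad.
Driver B against (Bridge, Tunnel): payoffs 93, 89 → best response Tunnel.
Driver B against (Tunnel, Avenue): payoffs 56, 51 → best response Tunnel.
Driver B against (Tunnel, Bridge): payoffs 32, 14 → best response Tunnel.
Driver B against (Tunnel, Tunnel): payoffs 52, 68 → best response Backroad.
Driver C against (Bridge, Tunnel): payoffs 15, 70, 64 → best response Bridge.
Driver C against (Bridge, Backroad): payoffs 16, 12, 96 → best response Tunnel.
Driver C against (Tunnel, Tunnel): payoffs 35, 60, 86 → best response Tunnel.
Driver C against (Tunnel, Backroad): payoffs 85, 79, 59 → best response Avenue.
No profile is a mutual best response for all players.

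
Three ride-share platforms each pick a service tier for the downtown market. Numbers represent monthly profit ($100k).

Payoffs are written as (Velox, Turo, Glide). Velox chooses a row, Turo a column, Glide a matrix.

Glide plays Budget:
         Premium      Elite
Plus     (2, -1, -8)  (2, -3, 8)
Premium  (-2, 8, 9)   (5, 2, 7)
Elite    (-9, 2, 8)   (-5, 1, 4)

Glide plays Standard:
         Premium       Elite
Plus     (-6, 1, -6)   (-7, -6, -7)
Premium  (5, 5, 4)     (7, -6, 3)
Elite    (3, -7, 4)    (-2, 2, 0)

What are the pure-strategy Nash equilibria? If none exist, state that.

There is no pure-strategy Nash equilibrium.

For each strategy profile, look for a profitable unilateral deviation.
(Plus, Premium, Budget): Glide can switch to Standard (-8 → -6). Not NE.
(Plus, Premium, Standard): Velox can switch to Premium (-6 → 5). Not NE.
(Plus, Elite, Budget): Velox can switch to Premium (2 → 5). Not NE.
(Plus, Elite, Standard): Velox can switch to Premium (-7 → 7). Not NE.
(Premium, Premium, Budget): Velox can switch to Plus (-2 → 2). Not NE.
(Premium, Premium, Standard): Glide can switch to Budget (4 → 9). Not NE.
(Premium, Elite, Budget): Turo can switch to Premium (2 → 8). Not NE.
(Premium, Elite, Standard): Turo can switch to Premium (-6 → 5). Not NE.
(Elite, Premium, Budget): Velox can switch to Plus (-9 → 2). Not NE.
(Elite, Premium, Standard): Velox can switch to Premium (3 → 5). Not NE.
(The remaining 2 profiles each have a profitable deviation by the same check.)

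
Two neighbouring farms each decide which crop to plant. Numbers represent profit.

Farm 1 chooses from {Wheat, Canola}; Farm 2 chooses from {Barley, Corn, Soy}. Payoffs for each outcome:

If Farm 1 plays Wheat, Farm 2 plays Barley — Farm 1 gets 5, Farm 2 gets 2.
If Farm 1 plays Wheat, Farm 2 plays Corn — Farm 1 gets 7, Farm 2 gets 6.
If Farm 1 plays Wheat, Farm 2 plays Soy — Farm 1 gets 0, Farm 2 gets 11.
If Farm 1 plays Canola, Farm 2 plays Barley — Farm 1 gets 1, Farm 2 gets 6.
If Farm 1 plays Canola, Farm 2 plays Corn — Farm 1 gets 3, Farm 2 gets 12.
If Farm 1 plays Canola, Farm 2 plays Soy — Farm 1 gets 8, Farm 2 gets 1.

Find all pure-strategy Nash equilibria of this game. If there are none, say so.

There is no pure-strategy Nash equilibrium.

(Wheat, Barley): Farm 2 can switch to Corn (2 → 6). Not NE.
(Wheat, Corn): Farm 2 can switch to Soy (6 → 11). Not NE.
(Wheat, Soy): Farm 1 can switch to Canola (0 → 8). Not NE.
(Canola, Barley): Farm 1 can switch to Wheat (1 → 5). Not NE.
(Canola, Corn): Farm 1 can switch to Wheat (3 → 7). Not NE.
(Canola, Soy): Farm 2 can switch to Barley (1 → 6). Not NE.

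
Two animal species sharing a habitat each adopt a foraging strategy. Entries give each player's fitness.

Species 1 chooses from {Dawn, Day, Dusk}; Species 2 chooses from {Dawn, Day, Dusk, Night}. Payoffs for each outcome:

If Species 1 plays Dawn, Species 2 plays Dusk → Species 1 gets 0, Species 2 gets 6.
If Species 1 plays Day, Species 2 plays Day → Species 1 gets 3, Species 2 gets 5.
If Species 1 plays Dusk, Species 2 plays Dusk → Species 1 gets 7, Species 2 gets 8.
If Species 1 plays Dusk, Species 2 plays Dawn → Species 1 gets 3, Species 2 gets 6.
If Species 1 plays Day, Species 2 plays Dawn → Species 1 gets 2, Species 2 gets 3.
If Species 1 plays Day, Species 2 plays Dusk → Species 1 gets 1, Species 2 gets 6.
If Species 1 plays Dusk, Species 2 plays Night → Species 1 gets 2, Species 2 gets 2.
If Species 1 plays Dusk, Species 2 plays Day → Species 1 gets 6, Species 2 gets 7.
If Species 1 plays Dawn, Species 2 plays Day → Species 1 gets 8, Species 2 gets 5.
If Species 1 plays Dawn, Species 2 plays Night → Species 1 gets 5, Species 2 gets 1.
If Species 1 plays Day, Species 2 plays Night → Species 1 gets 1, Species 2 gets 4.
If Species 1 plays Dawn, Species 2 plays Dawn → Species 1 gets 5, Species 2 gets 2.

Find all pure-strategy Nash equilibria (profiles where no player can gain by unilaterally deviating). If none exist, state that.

The unique pure-strategy Nash equilibrium is (Dusk, Dusk).

For each player, find the best response to each opponent profile; mutual best responses are the pure NE.
Species 1 against Dawn: payoffs 5, 2, 3 → best response Dawn.
Species 1 against Day: payoffs 8, 3, 6 → best response Dawn.
Species 1 against Dusk: payoffs 0, 1, 7 → best response Dusk.
Species 1 against Night: payoffs 5, 1, 2 → best response Dawn.
Species 2 against Dawn: payoffs 2, 5, 6, 1 → best response Dusk.
Species 2 against Day: payoffs 3, 5, 6, 4 → best response Dusk.
Species 2 against Dusk: payoffs 6, 7, 8, 2 → best response Dusk.
Mutual best responses: (Dusk, Dusk).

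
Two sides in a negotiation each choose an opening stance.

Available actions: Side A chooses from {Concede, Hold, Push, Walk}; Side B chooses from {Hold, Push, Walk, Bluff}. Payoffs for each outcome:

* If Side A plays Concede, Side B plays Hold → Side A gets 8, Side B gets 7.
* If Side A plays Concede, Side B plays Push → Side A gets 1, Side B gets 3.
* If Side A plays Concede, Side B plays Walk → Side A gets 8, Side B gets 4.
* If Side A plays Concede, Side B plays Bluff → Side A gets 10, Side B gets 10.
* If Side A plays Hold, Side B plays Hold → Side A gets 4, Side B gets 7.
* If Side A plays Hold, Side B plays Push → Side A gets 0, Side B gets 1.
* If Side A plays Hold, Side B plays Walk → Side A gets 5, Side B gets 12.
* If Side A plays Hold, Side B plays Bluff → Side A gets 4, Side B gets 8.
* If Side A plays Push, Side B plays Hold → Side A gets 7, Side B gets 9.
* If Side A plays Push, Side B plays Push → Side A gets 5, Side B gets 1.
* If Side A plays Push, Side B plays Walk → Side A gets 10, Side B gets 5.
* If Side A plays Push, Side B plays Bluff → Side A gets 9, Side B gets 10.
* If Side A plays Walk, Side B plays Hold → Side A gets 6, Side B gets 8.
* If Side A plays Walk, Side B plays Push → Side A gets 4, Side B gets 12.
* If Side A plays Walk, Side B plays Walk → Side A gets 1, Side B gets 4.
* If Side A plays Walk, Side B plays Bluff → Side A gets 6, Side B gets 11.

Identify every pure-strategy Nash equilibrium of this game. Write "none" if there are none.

(Concede, Bluff)

Mark each player's best response to every combination of opponents' strategies; a profile where every player is best-responding is a pure Nash equilibrium.
Side A against Hold: payoffs 8, 4, 7, 6 → best response Concede.
Side A against Push: payoffs 1, 0, 5, 4 → best response Push.
Side A against Walk: payoffs 8, 5, 10, 1 → best response Push.
Side A against Bluff: payoffs 10, 4, 9, 6 → best response Concede.
Side B against Concede: payoffs 7, 3, 4, 10 → best response Bluff.
Side B against Hold: payoffs 7, 1, 12, 8 → best response Walk.
Side B against Push: payoffs 9, 1, 5, 10 → best response Bluff.
Side B against Walk: payoffs 8, 12, 4, 11 → best response Push.
Mutual best responses: (Concede, Bluff).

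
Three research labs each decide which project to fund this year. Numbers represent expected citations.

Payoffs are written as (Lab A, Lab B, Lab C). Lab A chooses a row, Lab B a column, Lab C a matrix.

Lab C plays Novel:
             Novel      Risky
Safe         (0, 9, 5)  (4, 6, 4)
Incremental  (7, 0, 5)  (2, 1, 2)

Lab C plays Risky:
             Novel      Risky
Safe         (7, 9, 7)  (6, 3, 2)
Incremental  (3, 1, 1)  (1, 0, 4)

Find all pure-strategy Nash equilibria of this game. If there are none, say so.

(Safe, Novel, Risky)

(Safe, Novel, Novel): Lab A can switch to Incremental (0 → 7). Not NE.
(Safe, Novel, Risky): Lab A gets 7, best alternative 3; Lab B gets 9, best alternative 3; Lab C gets 7, best alternative 5. No profitable deviation — NE.
(Safe, Risky, Novel): Lab B can switch to Novel (6 → 9). Not NE.
(Safe, Risky, Risky): Lab B can switch to Novel (3 → 9). Not NE.
(Incremental, Novel, Novel): Lab B can switch to Risky (0 → 1). Not NE.
(Incremental, Novel, Risky): Lab A can switch to Safe (3 → 7). Not NE.
(Incremental, Risky, Novel): Lab A can switch to Safe (2 → 4). Not NE.
(Incremental, Risky, Risky): Lab A can switch to Safe (1 → 6). Not NE.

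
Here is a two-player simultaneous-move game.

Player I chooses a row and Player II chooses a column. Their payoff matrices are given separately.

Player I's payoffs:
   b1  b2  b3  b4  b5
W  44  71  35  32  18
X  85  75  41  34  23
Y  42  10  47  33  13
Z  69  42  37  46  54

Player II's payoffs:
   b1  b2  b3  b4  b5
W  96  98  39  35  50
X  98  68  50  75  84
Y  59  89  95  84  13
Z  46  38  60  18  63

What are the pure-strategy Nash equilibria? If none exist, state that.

Pure-strategy Nash equilibria: (X, b1); (Y, b3); (Z, b5)

Mark each player's best response to every combination of opponents' strategies; a profile where every player is best-responding is a pure Nash equilibrium.
Player I against b1: payoffs 44, 85, 42, 69 → best response X.
Player I against b2: payoffs 71, 75, 10, 42 → best response X.
Player I against b3: payoffs 35, 41, 47, 37 → best response Y.
Player I against b4: payoffs 32, 34, 33, 46 → best response Z.
Player I against b5: payoffs 18, 23, 13, 54 → best response Z.
Player II against W: payoffs 96, 98, 39, 35, 50 → best response b2.
Player II against X: payoffs 98, 68, 50, 75, 84 → best response b1.
Player II against Y: payoffs 59, 89, 95, 84, 13 → best response b3.
Player II against Z: payoffs 46, 38, 60, 18, 63 → best response b5.
Mutual best responses: (X, b1); (Y, b3); (Z, b5).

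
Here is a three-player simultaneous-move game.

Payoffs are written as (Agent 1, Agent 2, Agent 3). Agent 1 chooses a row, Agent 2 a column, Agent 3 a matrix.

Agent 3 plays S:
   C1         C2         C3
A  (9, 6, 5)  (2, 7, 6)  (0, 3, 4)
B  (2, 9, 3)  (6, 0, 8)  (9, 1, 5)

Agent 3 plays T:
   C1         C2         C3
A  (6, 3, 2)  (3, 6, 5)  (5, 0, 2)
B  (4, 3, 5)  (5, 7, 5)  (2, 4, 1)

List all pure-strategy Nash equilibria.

Agent 1 against (C1, S): payoffs 9, 2 → best response A.
Agent 1 against (C1, T): payoffs 6, 4 → best response A.
Agent 1 against (C2, S): payoffs 2, 6 → best response B.
Agent 1 against (C2, T): payoffs 3, 5 → best response B.
Agent 1 against (C3, S): payoffs 0, 9 → best response B.
Agent 1 against (C3, T): payoffs 5, 2 → best response A.
Agent 2 against (A, S): payoffs 6, 7, 3 → best response C2.
Agent 2 against (A, T): payoffs 3, 6, 0 → best response C2.
Agent 2 against (B, S): payoffs 9, 0, 1 → best response C1.
Agent 2 against (B, T): payoffs 3, 7, 4 → best response C2.
Agent 3 against (A, C1): payoffs 5, 2 → best response S.
Agent 3 against (A, C2): payoffs 6, 5 → best response S.
Agent 3 against (A, C3): payoffs 4, 2 → best response S.
Agent 3 against (B, C1): payoffs 3, 5 → best response T.
Agent 3 against (B, C2): payoffs 8, 5 → best response S.
Agent 3 against (B, C3): payoffs 5, 1 → best response S.
No profile is a mutual best response for all players.

There is no pure-strategy Nash equilibrium.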